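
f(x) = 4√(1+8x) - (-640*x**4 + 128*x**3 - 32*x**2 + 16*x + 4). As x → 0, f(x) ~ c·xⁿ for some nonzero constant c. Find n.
5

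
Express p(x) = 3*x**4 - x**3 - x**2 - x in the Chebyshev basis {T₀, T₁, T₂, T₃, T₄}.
(5/8)T₀ + (-7/4)T₁ + T₂ + (-1/4)T₃ + (3/8)T₄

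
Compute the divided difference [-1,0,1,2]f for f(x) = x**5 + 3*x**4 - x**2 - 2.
11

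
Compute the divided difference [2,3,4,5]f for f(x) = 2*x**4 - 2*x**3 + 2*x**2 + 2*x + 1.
26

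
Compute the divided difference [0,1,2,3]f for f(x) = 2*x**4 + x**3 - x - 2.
13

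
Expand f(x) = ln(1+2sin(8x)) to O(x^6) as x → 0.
16*x - 128*x**2 + 3584*x**3/3 - 40960*x**4/3 + 499712*x**5/3 + O(x**6)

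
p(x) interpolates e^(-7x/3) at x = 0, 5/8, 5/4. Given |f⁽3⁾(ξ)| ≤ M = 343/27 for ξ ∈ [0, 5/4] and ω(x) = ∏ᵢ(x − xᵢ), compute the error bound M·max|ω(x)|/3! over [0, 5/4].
42875*sqrt(3)/373248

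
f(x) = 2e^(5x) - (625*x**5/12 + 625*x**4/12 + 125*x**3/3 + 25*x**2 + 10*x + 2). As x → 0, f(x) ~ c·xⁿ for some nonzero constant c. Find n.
6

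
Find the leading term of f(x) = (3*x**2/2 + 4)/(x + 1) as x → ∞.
3*x/2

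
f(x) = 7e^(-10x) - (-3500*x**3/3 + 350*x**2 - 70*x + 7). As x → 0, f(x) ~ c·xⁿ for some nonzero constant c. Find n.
4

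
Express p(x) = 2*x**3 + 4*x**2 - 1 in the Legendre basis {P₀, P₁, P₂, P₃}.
(1/3)P₀ + (6/5)P₁ + (8/3)P₂ + (4/5)P₃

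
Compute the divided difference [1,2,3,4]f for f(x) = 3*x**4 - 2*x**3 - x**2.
28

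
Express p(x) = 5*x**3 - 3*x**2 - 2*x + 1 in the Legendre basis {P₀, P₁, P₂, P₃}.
P₁ + (-2)P₂ + (2)P₃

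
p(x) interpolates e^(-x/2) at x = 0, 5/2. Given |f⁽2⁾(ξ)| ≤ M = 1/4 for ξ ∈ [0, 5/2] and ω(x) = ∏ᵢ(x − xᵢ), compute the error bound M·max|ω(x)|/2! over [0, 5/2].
25/128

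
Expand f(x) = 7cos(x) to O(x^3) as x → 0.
7 - 7*x**2/2 + O(x**3)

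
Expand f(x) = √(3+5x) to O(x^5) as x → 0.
sqrt(3) + 5*sqrt(3)*x/6 - 25*sqrt(3)*x**2/72 + 125*sqrt(3)*x**3/432 - 3125*sqrt(3)*x**4/10368 + O(x**5)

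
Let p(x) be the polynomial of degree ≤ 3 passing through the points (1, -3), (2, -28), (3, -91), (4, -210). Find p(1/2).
7/8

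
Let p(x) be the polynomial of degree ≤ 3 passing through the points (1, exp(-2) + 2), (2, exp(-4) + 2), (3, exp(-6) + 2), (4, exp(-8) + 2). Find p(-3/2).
(-495*exp(4) - 105 + 385*exp(2) + 231*exp(6) + 32*exp(8))*exp(-8)/16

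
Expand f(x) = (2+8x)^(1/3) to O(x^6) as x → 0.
2**(1/3) + 4*2**(1/3)*x/3 - 16*2**(1/3)*x**2/9 + 320*2**(1/3)*x**3/81 - 2560*2**(1/3)*x**4/243 + 22528*2**(1/3)*x**5/729 + O(x**6)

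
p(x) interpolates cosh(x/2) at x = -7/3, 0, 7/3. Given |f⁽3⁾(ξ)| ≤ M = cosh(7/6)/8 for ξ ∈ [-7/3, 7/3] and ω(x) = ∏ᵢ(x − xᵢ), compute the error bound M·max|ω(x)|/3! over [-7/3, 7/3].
343*sqrt(3)*cosh(7/6)/5832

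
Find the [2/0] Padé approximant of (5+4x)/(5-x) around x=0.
x**2/5 + x + 1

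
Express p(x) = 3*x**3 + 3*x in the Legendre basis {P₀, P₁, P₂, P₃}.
(24/5)P₁ + (6/5)P₃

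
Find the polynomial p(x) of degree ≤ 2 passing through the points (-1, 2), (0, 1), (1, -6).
-3*x**2 - 4*x + 1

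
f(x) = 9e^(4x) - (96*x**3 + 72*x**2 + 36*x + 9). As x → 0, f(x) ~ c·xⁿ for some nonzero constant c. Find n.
4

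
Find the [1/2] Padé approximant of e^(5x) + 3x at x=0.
(1997*x/309 + 1)/(-125*x**2/618 - 475*x/309 + 1)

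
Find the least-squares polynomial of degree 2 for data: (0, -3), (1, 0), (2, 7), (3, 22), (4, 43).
-19/7 + (-41/35)x + (22/7)x²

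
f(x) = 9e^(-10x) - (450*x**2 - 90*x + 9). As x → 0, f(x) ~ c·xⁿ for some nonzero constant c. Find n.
3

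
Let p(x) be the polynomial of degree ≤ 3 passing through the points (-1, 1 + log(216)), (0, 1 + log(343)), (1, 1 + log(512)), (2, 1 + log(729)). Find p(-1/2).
1 + log(147*2**(1/8)*3**(5/16)*7**(13/16)/4)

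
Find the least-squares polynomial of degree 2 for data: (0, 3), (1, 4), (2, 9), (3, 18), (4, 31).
3 - x + (2)x²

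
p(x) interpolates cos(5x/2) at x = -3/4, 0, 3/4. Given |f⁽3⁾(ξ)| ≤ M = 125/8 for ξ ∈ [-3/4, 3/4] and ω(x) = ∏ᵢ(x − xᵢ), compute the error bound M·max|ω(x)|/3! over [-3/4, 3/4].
125*sqrt(3)/512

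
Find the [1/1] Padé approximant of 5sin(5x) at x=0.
25*x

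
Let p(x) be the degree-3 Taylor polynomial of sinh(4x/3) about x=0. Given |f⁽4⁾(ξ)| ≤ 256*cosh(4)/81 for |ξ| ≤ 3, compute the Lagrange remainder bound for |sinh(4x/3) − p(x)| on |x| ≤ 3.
32*cosh(4)/3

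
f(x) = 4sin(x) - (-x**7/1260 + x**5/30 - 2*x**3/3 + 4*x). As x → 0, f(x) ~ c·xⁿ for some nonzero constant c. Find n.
9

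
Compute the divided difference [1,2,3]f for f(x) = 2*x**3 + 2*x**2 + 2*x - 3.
14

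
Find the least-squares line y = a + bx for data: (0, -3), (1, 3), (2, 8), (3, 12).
a = -5/2, b = 5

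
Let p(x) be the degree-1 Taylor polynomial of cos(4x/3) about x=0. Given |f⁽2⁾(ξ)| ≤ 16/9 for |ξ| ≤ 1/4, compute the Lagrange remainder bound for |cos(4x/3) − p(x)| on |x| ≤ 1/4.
1/18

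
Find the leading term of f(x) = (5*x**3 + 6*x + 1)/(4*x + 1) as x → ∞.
5*x**2/4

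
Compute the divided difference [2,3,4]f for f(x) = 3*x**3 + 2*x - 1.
27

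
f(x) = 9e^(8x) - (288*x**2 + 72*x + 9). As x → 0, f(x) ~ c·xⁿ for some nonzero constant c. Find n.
3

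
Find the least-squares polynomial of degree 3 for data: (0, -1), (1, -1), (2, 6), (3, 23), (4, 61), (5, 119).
-59/63 + (-601/378)x + (37/63)x² + (49/54)x³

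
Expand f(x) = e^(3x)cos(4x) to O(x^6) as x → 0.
1 + 3*x - 7*x**2/2 - 39*x**3/2 - 527*x**4/24 - 79*x**5/40 + O(x**6)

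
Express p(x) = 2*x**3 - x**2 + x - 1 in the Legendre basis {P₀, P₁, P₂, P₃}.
(-4/3)P₀ + (11/5)P₁ + (-2/3)P₂ + (4/5)P₃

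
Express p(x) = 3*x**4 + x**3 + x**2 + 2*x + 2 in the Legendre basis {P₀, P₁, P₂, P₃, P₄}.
(44/15)P₀ + (13/5)P₁ + (50/21)P₂ + (2/5)P₃ + (24/35)P₄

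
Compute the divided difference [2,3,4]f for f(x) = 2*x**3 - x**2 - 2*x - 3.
17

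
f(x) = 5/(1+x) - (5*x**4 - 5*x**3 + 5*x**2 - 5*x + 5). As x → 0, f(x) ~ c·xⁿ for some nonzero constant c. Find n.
5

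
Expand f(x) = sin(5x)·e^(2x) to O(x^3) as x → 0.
5*x + 10*x**2 + O(x**3)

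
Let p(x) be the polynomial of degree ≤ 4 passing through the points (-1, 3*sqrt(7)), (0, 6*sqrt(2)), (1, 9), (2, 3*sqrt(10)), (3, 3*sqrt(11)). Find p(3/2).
-15*sqrt(2)/16 - 15*sqrt(11)/128 + 9*sqrt(7)/128 + 45*sqrt(10)/32 + 405/64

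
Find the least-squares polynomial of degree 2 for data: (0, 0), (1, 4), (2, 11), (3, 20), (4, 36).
11/35 + (48/35)x + (13/7)x²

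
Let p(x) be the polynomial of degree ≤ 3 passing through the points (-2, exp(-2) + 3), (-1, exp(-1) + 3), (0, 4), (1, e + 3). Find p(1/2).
(-5*e + 1 + (5*e + 63)*exp(2))*exp(-2)/16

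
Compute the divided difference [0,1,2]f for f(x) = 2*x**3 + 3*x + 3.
6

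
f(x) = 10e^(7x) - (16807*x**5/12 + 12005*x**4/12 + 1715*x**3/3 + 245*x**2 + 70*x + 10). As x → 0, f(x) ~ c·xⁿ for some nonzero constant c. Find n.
6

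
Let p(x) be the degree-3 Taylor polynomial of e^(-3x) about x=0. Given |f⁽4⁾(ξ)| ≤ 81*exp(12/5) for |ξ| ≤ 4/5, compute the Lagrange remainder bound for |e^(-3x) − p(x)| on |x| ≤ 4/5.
864*exp(12/5)/625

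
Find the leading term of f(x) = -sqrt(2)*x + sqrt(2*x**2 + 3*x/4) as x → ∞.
3*sqrt(2)/16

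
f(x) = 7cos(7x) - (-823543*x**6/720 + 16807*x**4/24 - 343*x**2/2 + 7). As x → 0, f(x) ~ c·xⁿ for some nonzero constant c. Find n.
8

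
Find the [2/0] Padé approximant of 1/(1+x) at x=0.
x**2 - x + 1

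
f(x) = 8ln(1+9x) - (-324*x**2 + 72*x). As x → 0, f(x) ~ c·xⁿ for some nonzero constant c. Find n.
3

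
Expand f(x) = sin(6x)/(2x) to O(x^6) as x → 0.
3 - 18*x**2 + 162*x**4/5 + O(x**6)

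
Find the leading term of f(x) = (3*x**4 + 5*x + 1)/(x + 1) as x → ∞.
3*x**3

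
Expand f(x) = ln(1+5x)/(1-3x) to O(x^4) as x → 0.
5*x + 5*x**2/2 + 295*x**3/6 + O(x**4)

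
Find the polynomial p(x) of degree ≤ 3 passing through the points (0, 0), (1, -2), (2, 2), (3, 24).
2*x**3 - 3*x**2 - x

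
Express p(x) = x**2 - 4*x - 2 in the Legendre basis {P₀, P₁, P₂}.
(-5/3)P₀ + (-4)P₁ + (2/3)P₂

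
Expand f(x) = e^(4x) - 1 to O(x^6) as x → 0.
4*x + 8*x**2 + 32*x**3/3 + 32*x**4/3 + 128*x**5/15 + O(x**6)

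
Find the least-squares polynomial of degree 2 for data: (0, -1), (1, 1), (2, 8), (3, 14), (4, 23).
-47/35 + (167/70)x + (13/14)x²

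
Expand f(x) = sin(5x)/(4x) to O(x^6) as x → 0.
5/4 - 125*x**2/24 + 625*x**4/96 + O(x**6)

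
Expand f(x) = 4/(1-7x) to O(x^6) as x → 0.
4 + 28*x + 196*x**2 + 1372*x**3 + 9604*x**4 + 67228*x**5 + O(x**6)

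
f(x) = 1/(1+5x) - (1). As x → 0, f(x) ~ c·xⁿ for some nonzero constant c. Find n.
1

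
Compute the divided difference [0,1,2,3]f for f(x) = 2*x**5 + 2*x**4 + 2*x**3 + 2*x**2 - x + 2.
64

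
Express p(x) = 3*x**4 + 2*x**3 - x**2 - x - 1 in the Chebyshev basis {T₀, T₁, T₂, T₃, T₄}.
(-3/8)T₀ + (1/2)T₁ + T₂ + (1/2)T₃ + (3/8)T₄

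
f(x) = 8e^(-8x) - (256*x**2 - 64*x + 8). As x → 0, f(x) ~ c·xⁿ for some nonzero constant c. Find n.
3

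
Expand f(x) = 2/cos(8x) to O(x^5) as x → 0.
2 + 64*x**2 + 5120*x**4/3 + O(x**5)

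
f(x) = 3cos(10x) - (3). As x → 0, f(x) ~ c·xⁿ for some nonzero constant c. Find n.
2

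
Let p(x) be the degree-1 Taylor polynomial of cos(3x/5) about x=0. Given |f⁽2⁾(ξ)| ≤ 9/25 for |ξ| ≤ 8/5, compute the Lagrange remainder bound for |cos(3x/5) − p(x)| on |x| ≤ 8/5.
288/625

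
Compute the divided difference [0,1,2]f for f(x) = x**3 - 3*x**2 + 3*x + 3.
0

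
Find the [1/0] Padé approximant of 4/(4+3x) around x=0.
1 - 3*x/4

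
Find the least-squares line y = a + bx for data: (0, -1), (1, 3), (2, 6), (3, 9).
a = -7/10, b = 33/10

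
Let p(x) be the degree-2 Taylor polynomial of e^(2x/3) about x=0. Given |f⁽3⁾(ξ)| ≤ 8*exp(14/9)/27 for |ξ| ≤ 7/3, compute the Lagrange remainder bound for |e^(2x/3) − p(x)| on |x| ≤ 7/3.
1372*exp(14/9)/2187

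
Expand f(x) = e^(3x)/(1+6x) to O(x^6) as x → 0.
1 - 3*x + 45*x**2/2 - 261*x**3/2 + 6291*x**4/8 - 188649*x**5/40 + O(x**6)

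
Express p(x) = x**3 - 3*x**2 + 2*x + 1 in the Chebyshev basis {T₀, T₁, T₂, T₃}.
(-1/2)T₀ + (11/4)T₁ + (-3/2)T₂ + (1/4)T₃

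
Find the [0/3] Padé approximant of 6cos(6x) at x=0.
6/(18*x**2 + 1)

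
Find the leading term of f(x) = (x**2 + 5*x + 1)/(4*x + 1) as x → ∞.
x/4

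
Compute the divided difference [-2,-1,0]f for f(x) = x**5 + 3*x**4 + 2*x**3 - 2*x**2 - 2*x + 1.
-2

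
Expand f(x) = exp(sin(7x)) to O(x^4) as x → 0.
1 + 7*x + 49*x**2/2 + O(x**4)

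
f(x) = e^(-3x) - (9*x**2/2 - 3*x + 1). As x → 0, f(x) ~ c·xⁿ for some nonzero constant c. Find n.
3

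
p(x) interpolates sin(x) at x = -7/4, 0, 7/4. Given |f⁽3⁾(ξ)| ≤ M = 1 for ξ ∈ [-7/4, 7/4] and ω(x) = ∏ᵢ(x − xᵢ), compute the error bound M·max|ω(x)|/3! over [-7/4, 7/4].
343*sqrt(3)/1728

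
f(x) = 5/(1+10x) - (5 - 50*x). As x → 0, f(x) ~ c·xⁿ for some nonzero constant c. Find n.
2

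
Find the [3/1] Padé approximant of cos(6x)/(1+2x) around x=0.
(27*x**3 - 99*x**2/7 - 27*x/14 + 1)/(x/14 + 1)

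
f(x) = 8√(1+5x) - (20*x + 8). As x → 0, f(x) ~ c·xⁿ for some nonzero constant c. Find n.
2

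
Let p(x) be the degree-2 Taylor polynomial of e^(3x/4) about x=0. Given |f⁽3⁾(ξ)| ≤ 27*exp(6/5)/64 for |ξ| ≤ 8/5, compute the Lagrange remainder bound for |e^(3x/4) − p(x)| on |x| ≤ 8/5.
36*exp(6/5)/125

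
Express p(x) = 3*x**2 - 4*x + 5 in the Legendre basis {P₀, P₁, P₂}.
(6)P₀ + (-4)P₁ + (2)P₂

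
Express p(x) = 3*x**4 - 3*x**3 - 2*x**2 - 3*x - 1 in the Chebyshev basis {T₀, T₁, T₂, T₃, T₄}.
(-7/8)T₀ + (-21/4)T₁ + (1/2)T₂ + (-3/4)T₃ + (3/8)T₄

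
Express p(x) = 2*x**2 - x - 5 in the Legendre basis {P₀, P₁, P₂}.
(-13/3)P₀ - P₁ + (4/3)P₂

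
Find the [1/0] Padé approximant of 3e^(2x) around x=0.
6*x + 3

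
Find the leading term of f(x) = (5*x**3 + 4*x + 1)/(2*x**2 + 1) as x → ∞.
5*x/2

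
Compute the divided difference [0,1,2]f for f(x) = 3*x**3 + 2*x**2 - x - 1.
11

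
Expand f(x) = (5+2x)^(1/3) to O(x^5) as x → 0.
5**(1/3) + 2*5**(1/3)*x/15 - 4*5**(1/3)*x**2/225 + 8*5**(1/3)*x**3/2025 - 32*5**(1/3)*x**4/30375 + O(x**5)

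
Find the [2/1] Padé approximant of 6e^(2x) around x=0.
(4*x**2 + 8*x + 6)/(1 - 2*x/3)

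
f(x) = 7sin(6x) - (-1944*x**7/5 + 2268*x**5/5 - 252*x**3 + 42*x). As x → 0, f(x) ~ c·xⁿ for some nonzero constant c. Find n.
9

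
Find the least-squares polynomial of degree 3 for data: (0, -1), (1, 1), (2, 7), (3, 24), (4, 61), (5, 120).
-6/7 + (26/21)x + (-23/28)x² + (13/12)x³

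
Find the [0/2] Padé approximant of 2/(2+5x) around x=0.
1/(5*x/2 + 1)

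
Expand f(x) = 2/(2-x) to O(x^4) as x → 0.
1 + x/2 + x**2/4 + x**3/8 + O(x**4)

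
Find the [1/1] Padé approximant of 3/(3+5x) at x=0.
1/(5*x/3 + 1)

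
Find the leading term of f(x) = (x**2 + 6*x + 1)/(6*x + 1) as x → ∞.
x/6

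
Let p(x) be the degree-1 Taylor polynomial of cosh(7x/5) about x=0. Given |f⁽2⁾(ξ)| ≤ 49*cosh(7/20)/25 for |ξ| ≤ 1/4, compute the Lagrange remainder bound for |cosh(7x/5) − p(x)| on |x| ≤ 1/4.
49*cosh(7/20)/800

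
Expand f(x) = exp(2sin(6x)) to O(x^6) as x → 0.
1 + 12*x + 72*x**2 + 216*x**3 - 14904*x**5/5 + O(x**6)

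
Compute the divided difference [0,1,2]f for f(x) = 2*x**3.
6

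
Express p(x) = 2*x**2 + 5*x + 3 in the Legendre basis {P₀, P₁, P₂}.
(11/3)P₀ + (5)P₁ + (4/3)P₂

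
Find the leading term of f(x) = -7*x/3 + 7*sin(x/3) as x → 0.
-7*x**3/162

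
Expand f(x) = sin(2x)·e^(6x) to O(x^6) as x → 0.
2*x + 12*x**2 + 104*x**3/3 + 64*x**4 + 1264*x**5/15 + O(x**6)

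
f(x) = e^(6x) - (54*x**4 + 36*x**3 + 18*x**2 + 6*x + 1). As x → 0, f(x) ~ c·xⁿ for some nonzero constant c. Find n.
5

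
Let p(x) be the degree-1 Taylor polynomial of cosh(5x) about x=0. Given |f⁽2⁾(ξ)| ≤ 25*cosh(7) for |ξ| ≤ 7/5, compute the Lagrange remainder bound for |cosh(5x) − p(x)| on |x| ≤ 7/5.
49*cosh(7)/2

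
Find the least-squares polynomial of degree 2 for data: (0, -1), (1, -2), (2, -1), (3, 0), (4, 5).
-31/35 + (-71/35)x + (6/7)x²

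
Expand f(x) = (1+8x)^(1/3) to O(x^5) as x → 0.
1 + 8*x/3 - 64*x**2/9 + 2560*x**3/81 - 40960*x**4/243 + O(x**5)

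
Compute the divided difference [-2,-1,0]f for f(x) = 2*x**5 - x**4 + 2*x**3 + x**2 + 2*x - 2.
-42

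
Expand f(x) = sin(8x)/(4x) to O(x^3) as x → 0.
2 - 64*x**2/3 + O(x**3)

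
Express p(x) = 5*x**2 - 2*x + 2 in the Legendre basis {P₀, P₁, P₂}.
(11/3)P₀ + (-2)P₁ + (10/3)P₂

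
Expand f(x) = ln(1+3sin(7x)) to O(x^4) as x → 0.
21*x - 441*x**2/2 + 5831*x**3/2 + O(x**4)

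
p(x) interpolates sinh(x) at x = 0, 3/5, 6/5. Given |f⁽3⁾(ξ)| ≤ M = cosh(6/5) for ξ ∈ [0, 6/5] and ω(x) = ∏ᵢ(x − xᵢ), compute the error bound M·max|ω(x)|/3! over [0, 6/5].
sqrt(3)*cosh(6/5)/125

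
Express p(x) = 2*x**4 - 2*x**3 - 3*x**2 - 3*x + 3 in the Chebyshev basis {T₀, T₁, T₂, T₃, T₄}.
(9/4)T₀ + (-9/2)T₁ + (-1/2)T₂ + (-1/2)T₃ + (1/4)T₄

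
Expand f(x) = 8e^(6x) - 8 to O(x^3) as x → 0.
48*x + 144*x**2 + O(x**3)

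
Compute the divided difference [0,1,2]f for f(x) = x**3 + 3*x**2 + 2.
6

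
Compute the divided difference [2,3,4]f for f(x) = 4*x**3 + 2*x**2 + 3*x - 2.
38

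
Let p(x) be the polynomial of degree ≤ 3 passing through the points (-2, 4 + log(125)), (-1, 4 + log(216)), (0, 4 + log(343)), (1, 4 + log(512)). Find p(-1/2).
4 + log(42*2**(1/8)*21**(11/16)*5**(13/16)/5)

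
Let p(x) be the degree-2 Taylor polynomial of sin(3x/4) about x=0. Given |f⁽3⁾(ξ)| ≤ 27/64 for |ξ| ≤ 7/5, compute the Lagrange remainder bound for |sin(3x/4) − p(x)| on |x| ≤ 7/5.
3087/16000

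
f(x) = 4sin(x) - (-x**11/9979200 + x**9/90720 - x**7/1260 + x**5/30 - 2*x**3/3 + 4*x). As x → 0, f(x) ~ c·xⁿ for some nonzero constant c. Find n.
13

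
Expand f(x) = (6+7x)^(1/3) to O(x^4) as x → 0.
6**(1/3) + 7*6**(1/3)*x/18 - 49*6**(1/3)*x**2/324 + 1715*6**(1/3)*x**3/17496 + O(x**4)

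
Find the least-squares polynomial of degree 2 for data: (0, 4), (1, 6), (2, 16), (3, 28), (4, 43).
17/5 + (2)x + (2)x²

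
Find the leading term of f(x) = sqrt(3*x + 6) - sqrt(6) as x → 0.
sqrt(6)*x/4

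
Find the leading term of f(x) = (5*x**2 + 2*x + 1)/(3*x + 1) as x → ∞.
5*x/3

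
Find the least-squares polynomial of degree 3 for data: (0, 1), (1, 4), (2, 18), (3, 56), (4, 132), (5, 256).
137/126 + (121/108)x + (-67/126)x² + (227/108)x³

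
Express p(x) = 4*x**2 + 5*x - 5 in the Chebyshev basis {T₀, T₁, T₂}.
(-3)T₀ + (5)T₁ + (2)T₂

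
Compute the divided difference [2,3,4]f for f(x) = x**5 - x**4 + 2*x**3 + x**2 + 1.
249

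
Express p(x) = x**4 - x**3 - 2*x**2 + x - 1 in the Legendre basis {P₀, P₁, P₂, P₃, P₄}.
(-22/15)P₀ + (2/5)P₁ + (-16/21)P₂ + (-2/5)P₃ + (8/35)P₄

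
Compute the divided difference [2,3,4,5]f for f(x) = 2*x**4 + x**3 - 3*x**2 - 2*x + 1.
29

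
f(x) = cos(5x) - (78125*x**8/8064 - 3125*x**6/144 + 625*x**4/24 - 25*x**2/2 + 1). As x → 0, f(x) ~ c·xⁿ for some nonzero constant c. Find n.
10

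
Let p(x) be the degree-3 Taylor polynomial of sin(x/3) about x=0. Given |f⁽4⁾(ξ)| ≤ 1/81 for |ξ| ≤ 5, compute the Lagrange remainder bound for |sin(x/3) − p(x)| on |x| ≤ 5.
625/1944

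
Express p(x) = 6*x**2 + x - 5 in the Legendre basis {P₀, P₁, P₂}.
(-3)P₀ + P₁ + (4)P₂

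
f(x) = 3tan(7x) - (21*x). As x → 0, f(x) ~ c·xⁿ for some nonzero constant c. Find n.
3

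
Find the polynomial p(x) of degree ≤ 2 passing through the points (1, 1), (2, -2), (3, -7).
2 - x**2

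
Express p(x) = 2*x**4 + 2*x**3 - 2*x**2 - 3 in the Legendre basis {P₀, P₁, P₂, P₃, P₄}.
(-49/15)P₀ + (6/5)P₁ + (-4/21)P₂ + (4/5)P₃ + (16/35)P₄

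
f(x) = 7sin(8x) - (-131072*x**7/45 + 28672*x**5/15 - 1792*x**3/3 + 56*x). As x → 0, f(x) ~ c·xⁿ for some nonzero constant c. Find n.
9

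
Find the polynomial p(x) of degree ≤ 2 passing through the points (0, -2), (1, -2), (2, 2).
2*x**2 - 2*x - 2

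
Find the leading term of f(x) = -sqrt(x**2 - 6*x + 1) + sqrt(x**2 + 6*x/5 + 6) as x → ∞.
18/5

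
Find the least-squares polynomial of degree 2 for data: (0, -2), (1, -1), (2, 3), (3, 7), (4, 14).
-73/35 + (4/7)x + (6/7)x²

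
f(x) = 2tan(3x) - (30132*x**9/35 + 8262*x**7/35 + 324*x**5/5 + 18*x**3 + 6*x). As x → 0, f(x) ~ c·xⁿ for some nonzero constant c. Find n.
11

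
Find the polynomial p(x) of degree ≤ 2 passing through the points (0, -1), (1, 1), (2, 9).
3*x**2 - x - 1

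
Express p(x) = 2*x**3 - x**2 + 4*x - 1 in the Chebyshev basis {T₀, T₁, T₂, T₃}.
(-3/2)T₀ + (11/2)T₁ + (-1/2)T₂ + (1/2)T₃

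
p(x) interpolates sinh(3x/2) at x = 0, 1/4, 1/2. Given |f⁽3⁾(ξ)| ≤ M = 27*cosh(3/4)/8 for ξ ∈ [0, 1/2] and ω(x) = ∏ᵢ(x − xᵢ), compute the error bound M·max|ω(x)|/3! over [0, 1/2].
sqrt(3)*cosh(3/4)/512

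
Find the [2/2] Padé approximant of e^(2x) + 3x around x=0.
(7*x**2/12 + 19*x/4 + 1)/(-x**2/6 - x/4 + 1)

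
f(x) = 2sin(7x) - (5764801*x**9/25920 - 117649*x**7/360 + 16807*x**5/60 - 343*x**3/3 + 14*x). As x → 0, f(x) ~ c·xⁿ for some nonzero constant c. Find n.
11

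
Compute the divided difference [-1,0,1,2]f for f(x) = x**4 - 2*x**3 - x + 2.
0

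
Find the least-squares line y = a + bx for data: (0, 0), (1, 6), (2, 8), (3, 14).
a = 2/5, b = 22/5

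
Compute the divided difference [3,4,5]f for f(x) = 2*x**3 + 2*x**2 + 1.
26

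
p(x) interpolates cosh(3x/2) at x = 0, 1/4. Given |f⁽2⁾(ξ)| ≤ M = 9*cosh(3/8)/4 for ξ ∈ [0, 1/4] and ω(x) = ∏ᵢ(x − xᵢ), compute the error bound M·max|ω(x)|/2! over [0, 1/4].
9*cosh(3/8)/512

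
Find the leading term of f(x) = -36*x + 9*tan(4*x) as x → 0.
192*x**3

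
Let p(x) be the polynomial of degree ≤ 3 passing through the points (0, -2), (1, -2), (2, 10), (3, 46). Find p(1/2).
-11/4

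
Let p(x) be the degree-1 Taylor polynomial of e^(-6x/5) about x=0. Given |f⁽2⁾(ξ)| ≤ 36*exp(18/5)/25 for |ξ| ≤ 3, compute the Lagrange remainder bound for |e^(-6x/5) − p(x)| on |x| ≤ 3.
162*exp(18/5)/25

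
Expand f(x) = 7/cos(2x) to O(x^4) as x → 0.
7 + 14*x**2 + O(x**4)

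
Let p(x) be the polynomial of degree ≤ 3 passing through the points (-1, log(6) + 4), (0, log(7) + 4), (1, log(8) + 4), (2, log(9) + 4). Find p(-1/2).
log(2**(3/8)*3**(7/16)*7**(15/16)/2) + 4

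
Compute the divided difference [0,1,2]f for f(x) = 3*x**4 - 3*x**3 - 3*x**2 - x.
9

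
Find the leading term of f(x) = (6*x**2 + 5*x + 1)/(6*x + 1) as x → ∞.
x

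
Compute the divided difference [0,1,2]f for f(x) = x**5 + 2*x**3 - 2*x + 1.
21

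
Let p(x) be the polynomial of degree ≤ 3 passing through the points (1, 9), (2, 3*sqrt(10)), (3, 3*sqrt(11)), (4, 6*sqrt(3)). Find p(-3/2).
-1485*sqrt(10)/16 - 315*sqrt(3)/8 + 2079/16 + 1155*sqrt(11)/16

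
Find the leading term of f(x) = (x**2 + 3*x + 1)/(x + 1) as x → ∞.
x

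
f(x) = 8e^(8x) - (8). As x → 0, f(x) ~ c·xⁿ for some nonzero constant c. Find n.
1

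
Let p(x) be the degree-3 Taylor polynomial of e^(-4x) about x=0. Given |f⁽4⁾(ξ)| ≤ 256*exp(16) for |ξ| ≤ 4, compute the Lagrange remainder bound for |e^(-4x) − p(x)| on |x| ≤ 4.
8192*exp(16)/3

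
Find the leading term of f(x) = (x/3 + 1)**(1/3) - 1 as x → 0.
x/9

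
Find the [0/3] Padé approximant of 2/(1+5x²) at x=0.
2/(5*x**2 + 1)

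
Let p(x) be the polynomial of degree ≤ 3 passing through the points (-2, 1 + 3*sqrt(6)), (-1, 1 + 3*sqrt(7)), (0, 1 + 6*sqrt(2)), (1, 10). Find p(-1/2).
-3*sqrt(6)/16 + 7/16 + 27*sqrt(7)/16 + 27*sqrt(2)/8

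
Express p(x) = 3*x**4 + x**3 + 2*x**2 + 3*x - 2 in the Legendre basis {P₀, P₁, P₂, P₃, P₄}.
(-11/15)P₀ + (18/5)P₁ + (64/21)P₂ + (2/5)P₃ + (24/35)P₄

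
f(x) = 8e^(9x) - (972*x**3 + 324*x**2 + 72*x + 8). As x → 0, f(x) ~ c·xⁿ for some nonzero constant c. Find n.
4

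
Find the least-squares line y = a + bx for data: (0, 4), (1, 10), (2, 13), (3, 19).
a = 43/10, b = 24/5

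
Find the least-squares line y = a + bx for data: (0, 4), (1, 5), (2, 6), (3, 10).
a = 17/5, b = 19/10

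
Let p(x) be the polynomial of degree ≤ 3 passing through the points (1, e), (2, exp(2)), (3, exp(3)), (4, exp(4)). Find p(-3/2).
e*(-105*exp(3) - 495*e + 231 + 385*exp(2))/16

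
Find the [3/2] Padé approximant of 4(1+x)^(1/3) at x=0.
(28*x**3/405 + 28*x**2/15 + 28*x/5 + 4)/(2*x**2/9 + 16*x/15 + 1)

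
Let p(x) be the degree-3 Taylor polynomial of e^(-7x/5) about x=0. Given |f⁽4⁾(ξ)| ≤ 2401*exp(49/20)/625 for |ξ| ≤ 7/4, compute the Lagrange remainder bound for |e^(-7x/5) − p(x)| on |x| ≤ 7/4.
5764801*exp(49/20)/3840000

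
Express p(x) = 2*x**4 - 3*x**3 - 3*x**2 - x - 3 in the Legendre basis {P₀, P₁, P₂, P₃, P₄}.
(-18/5)P₀ + (-14/5)P₁ + (-6/7)P₂ + (-6/5)P₃ + (16/35)P₄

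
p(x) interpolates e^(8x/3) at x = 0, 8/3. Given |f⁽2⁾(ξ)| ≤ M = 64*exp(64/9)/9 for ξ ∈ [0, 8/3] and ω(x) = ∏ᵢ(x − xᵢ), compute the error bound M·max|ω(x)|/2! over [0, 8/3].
512*exp(64/9)/81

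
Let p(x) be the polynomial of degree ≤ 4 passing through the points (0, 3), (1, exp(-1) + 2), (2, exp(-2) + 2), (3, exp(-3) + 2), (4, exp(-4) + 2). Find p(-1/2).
(-420*exp(3) - 180*e + 35 + 378*exp(2) + 571*exp(4))*exp(-4)/128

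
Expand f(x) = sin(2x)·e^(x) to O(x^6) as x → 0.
2*x + 2*x**2 - x**3/3 - x**4 - 19*x**5/60 + O(x**6)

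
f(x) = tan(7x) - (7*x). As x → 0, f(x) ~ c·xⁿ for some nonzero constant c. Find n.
3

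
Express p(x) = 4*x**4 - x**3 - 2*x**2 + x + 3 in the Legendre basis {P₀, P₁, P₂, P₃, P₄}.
(47/15)P₀ + (2/5)P₁ + (20/21)P₂ + (-2/5)P₃ + (32/35)P₄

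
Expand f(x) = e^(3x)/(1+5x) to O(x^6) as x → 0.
1 - 2*x + 29*x**2/2 - 68*x**3 + 2747*x**4/8 - 34297*x**5/20 + O(x**6)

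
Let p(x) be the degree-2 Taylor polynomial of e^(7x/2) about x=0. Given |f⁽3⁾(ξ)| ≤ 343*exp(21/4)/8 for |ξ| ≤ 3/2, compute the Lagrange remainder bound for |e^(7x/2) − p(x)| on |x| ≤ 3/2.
3087*exp(21/4)/128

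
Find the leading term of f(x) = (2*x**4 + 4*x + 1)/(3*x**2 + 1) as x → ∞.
2*x**2/3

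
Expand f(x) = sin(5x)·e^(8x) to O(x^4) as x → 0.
5*x + 40*x**2 + 835*x**3/6 + O(x**4)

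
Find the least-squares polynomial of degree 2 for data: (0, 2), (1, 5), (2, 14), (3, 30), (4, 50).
13/7 + (27/70)x + (41/14)x²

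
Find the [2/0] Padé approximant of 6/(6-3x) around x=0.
x**2/4 + x/2 + 1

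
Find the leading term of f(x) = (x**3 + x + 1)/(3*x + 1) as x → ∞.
x**2/3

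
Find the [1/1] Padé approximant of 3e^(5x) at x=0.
(15*x/2 + 3)/(1 - 5*x/2)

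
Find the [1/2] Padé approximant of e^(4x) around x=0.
(4*x/3 + 1)/(8*x**2/3 - 8*x/3 + 1)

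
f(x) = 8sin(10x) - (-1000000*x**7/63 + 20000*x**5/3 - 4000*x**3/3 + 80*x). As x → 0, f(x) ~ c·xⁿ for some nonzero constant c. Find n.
9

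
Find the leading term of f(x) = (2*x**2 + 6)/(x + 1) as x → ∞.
2*x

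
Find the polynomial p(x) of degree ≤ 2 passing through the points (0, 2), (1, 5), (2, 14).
3*x**2 + 2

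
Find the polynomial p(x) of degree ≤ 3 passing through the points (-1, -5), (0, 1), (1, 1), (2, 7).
2*x**3 - 3*x**2 + x + 1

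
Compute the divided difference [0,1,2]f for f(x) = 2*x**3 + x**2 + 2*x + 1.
7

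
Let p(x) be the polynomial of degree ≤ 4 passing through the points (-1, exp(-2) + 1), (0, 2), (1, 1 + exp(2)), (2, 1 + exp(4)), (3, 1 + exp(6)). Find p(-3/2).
(315 + (-180*exp(4) - 292 + 378*exp(2) + 35*exp(6))*exp(2))*exp(-2)/128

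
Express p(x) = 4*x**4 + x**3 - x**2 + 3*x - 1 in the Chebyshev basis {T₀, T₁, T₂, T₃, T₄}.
(15/4)T₁ + (3/2)T₂ + (1/4)T₃ + (1/2)T₄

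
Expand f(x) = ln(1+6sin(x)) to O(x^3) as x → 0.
6*x - 18*x**2 + O(x**3)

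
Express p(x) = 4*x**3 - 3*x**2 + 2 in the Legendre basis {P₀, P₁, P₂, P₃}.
P₀ + (12/5)P₁ + (-2)P₂ + (8/5)P₃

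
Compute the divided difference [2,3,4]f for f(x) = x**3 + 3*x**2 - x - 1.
12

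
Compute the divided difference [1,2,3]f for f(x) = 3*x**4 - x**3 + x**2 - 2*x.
70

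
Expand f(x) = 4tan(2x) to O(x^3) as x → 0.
8*x + O(x**3)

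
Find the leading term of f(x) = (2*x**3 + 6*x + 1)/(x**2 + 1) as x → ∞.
2*x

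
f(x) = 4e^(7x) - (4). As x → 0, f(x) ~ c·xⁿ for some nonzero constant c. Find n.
1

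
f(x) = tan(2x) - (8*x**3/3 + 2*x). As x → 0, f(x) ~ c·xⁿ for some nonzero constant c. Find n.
5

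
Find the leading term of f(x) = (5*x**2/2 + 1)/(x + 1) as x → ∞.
5*x/2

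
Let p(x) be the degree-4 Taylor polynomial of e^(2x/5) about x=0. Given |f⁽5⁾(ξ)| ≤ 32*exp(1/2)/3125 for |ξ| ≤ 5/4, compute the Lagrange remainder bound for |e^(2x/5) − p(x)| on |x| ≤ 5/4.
exp(1/2)/3840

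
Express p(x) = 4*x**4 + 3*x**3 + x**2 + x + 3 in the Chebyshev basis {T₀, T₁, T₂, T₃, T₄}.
(5)T₀ + (13/4)T₁ + (5/2)T₂ + (3/4)T₃ + (1/2)T₄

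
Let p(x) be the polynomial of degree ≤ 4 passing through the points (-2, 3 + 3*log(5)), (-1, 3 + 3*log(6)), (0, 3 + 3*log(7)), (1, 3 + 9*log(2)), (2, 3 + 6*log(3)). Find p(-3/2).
3 + log(864*2**(1/4)*3**(3/64)*5**(105/128)*7**(23/64)/49)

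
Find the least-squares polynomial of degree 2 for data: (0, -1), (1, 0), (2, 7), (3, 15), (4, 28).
-43/35 + (11/70)x + (25/14)x²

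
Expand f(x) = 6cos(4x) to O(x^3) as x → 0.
6 - 48*x**2 + O(x**3)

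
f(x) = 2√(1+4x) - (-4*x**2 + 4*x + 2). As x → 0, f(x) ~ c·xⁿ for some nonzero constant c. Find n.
3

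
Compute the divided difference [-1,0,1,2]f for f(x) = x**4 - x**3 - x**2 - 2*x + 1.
1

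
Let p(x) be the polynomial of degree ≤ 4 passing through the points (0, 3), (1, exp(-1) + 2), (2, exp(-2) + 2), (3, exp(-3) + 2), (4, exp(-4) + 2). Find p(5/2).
(-20*exp(3) - 5 + 60*e + 90*exp(2) + 259*exp(4))*exp(-4)/128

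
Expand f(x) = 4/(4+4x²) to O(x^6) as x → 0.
1 - x**2 + x**4 + O(x**6)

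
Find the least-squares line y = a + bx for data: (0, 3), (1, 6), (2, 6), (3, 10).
a = 31/10, b = 21/10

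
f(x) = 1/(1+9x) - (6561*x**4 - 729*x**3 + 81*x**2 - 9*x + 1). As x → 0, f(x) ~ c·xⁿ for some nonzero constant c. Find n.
5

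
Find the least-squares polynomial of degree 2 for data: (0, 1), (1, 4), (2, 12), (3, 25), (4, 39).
23/35 + (139/70)x + (27/14)x²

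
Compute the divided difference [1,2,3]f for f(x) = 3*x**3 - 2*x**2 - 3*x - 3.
16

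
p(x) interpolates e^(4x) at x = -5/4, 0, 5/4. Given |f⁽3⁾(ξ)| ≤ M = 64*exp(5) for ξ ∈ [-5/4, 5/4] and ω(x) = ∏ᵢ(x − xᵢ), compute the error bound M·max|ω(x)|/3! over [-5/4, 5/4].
125*sqrt(3)*exp(5)/27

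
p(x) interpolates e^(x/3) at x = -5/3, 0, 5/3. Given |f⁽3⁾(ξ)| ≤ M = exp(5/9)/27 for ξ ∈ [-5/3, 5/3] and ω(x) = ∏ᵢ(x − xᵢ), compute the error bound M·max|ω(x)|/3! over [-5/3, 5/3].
125*sqrt(3)*exp(5/9)/19683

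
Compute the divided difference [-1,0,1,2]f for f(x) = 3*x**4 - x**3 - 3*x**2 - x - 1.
5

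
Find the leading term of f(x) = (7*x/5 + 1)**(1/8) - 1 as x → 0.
7*x/40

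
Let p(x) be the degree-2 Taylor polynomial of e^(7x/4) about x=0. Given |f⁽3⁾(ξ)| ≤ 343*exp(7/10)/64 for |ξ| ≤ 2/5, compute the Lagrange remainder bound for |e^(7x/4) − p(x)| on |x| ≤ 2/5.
343*exp(7/10)/6000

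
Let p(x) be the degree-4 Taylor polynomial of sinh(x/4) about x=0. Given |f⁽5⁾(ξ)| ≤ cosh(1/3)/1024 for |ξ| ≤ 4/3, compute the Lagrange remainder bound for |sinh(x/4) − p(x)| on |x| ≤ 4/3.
cosh(1/3)/29160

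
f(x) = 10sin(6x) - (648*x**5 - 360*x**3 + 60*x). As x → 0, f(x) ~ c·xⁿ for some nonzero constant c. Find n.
7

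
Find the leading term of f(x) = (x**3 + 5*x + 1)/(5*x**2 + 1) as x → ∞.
x/5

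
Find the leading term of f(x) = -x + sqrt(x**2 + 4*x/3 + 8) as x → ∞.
2/3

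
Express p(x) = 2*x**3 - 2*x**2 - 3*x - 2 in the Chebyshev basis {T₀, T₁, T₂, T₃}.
(-3)T₀ + (-3/2)T₁ - T₂ + (1/2)T₃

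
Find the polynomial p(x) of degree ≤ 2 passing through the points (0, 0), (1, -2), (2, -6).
-x**2 - x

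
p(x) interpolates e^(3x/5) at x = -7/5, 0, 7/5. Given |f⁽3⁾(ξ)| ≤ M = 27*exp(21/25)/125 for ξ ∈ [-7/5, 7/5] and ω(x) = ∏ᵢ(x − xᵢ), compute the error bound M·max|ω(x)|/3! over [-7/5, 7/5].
343*sqrt(3)*exp(21/25)/15625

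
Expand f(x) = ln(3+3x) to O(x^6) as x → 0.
log(3) + x - x**2/2 + x**3/3 - x**4/4 + x**5/5 + O(x**6)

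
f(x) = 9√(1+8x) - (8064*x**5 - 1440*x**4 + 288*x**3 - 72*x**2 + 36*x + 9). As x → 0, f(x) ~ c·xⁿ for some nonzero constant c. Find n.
6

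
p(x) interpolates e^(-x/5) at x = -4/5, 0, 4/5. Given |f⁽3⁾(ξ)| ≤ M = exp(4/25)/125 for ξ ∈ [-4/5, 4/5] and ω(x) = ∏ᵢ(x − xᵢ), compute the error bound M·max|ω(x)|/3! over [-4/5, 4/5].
64*sqrt(3)*exp(4/25)/421875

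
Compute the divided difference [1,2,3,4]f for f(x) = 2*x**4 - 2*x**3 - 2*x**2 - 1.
18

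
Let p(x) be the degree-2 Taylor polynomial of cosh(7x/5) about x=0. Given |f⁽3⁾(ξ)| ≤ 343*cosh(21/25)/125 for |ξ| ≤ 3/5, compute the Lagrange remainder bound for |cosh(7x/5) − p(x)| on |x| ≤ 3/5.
3087*cosh(21/25)/31250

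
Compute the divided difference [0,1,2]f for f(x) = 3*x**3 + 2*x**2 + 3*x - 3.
11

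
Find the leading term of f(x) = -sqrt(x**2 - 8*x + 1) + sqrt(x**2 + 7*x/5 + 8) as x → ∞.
47/10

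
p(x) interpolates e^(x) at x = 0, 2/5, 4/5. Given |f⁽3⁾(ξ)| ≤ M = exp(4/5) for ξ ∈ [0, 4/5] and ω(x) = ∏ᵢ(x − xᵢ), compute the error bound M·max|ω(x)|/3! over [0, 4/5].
8*sqrt(3)*exp(4/5)/3375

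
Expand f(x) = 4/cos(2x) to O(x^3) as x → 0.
4 + 8*x**2 + O(x**3)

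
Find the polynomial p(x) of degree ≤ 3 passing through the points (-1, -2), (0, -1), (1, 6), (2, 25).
x**3 + 3*x**2 + 3*x - 1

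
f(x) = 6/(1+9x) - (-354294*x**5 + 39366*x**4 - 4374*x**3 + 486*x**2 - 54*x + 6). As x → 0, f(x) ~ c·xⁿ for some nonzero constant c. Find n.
6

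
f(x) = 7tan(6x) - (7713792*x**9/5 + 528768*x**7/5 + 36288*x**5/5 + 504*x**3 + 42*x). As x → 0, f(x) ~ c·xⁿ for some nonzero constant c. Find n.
11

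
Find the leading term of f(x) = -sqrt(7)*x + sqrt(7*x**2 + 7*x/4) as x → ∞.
sqrt(7)/8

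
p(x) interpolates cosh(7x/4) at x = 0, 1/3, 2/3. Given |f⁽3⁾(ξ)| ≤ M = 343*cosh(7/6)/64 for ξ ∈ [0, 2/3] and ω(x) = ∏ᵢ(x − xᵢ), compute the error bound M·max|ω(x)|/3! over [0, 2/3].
343*sqrt(3)*cosh(7/6)/46656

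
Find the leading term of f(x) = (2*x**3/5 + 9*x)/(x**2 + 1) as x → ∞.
2*x/5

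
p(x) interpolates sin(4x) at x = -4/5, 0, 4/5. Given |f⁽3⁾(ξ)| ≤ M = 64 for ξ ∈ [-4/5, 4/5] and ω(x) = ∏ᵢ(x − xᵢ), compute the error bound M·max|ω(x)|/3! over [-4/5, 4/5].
4096*sqrt(3)/3375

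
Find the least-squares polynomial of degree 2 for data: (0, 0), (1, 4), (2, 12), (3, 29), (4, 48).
-1/35 + (67/70)x + (39/14)x²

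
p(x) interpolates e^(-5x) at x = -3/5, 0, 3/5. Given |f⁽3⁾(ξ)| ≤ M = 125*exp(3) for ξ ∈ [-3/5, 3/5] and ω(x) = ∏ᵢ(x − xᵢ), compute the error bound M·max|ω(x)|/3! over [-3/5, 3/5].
sqrt(3)*exp(3)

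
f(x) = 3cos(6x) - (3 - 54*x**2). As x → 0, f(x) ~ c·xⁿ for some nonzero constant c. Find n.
4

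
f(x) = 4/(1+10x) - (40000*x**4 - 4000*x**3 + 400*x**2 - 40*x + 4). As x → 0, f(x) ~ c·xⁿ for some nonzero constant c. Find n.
5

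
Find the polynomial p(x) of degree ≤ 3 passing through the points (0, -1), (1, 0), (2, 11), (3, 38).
x**3 + 2*x**2 - 2*x - 1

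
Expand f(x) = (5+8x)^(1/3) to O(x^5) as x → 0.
5**(1/3) + 8*5**(1/3)*x/15 - 64*5**(1/3)*x**2/225 + 512*5**(1/3)*x**3/2025 - 8192*5**(1/3)*x**4/30375 + O(x**5)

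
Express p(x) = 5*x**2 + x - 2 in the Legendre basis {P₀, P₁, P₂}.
(-1/3)P₀ + P₁ + (10/3)P₂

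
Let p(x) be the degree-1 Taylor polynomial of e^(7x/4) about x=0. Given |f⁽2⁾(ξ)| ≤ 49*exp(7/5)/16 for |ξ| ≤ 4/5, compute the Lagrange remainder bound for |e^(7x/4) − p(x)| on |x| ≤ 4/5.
49*exp(7/5)/50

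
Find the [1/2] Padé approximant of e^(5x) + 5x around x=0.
(185*x/21 + 1)/(-25*x**2/42 - 25*x/21 + 1)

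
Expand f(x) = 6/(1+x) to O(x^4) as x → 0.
6 - 6*x + 6*x**2 - 6*x**3 + O(x**4)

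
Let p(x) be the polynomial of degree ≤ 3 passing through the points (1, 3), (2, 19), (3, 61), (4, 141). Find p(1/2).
1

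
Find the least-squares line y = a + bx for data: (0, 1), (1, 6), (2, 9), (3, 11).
a = 9/5, b = 33/10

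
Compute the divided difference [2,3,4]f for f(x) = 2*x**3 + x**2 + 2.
19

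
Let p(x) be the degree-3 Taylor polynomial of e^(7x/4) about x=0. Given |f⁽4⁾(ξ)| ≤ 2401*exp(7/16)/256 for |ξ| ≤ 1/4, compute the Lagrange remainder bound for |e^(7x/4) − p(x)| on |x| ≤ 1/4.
2401*exp(7/16)/1572864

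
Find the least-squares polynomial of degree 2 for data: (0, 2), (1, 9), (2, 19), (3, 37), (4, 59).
78/35 + (117/35)x + (19/7)x²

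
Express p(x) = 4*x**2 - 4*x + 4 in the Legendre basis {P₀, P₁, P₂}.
(16/3)P₀ + (-4)P₁ + (8/3)P₂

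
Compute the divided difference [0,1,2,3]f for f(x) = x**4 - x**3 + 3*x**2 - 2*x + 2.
5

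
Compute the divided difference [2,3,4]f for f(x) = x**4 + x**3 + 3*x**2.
67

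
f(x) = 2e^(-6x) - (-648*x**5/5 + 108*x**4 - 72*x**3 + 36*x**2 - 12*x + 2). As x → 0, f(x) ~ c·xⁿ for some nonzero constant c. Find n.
6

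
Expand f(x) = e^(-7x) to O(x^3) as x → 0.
1 - 7*x + 49*x**2/2 + O(x**3)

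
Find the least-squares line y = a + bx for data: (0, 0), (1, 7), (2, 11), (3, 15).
a = 9/10, b = 49/10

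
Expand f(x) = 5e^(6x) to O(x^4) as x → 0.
5 + 30*x + 90*x**2 + 180*x**3 + O(x**4)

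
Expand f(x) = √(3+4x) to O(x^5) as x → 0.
sqrt(3) + 2*sqrt(3)*x/3 - 2*sqrt(3)*x**2/9 + 4*sqrt(3)*x**3/27 - 10*sqrt(3)*x**4/81 + O(x**5)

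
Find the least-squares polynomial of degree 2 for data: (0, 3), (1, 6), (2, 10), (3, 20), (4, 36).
25/7 + (-8/7)x + (16/7)x²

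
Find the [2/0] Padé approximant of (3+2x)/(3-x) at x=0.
x**2/3 + x + 1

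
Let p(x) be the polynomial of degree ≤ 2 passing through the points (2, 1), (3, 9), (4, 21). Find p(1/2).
-7/2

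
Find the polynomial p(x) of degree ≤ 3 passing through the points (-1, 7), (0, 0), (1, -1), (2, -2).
-x**3 + 3*x**2 - 3*x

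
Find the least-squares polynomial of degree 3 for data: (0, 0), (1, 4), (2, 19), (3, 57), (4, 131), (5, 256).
-13/126 + (2851/756)x + (-199/126)x² + (239/108)x³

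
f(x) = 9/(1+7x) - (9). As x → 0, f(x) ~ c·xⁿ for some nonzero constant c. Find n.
1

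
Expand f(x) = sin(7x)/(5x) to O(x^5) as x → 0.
7/5 - 343*x**2/30 + 16807*x**4/600 + O(x**5)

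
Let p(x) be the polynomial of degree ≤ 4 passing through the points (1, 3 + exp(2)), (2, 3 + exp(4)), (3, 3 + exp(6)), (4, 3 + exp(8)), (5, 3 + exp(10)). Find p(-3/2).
-1365*exp(8)/32 - 2145*exp(4)/32 + 3 + 3003*exp(2)/128 + 5005*exp(6)/64 + 1155*exp(10)/128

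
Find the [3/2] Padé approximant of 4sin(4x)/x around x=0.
(16 - 448*x**2/15)/(4*x**2/5 + 1)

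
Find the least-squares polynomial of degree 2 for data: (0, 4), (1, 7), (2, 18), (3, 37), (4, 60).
128/35 + (17/35)x + (24/7)x²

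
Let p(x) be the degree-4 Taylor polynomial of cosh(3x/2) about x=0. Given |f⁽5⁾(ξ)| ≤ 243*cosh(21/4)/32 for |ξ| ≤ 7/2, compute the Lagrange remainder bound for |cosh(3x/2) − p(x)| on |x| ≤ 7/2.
1361367*cosh(21/4)/40960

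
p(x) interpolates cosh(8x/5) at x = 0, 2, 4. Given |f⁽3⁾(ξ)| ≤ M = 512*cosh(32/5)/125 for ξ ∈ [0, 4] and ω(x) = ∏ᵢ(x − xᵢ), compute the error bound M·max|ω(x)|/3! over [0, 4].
4096*sqrt(3)*cosh(32/5)/3375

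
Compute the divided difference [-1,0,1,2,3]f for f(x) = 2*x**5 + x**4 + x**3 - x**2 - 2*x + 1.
11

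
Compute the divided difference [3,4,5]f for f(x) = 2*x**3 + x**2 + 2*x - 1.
25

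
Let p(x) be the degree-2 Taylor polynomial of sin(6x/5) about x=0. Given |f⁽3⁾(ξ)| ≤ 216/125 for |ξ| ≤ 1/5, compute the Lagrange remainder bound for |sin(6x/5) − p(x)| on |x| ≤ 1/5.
36/15625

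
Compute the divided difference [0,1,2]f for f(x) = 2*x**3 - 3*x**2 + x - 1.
3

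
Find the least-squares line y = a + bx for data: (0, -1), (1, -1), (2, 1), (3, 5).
a = -2, b = 2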